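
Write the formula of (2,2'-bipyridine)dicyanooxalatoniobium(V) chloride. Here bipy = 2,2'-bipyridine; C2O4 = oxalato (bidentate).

[Nb(bipy)(C2O4)(CN)2]Cl

Ligands: 2 cyano (CN, -1), 1 2,2'-bipyridine (bipy, neutral), 1 oxalato (C2O4, -2). Ligand charge sum = -4.
With Nb in oxidation state +5, the complex ion is [Nb...]^1+.
Charge balance with chloride (-1) requires 1 complex ion per 1 chloride.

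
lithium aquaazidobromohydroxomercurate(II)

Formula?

Li[HgBr(H2O)(N3)(OH)]

Ligands: 1 aqua (H2O, neutral), 1 bromo (Br, -1), 1 azido (N3, -1), 1 hydroxo (OH, -1). Ligand charge sum = -3.
With Hg in oxidation state +2, the complex ion is [Hg...]^1−.
Charge balance with lithium (+1) requires 1 complex ion per 1 lithium.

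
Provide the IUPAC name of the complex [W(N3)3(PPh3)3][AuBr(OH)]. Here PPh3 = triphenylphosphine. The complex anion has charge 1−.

triazidotris(triphenylphosphine)tungsten(IV) bromohydroxoaurate(I)

The complex anion is given as 1−; its ligand charges sum to -2, so Au = +1.
A 1:1 salt means the cation carries the equal and opposite charge, 1+.
Cation: ligand charges sum to -3; for the ion to be 1+, W = +4.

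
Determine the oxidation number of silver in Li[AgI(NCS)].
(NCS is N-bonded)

+1

1 lithium outside the brackets (+1 each) → the complex ion is 1−.
Ligand charges: 1×I = -1; 1×NCS = -1; sum -2.
Ag + (-2) = 1− ⇒ Ag is +1.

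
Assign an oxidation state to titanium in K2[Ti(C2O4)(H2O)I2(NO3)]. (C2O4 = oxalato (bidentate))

2 potassium outside the brackets (+1 each) → the complex ion is 2−.
Ligand charges: 1×NO3 = -1; 1×C2O4 = -2; 2×I = -2; 1×H2O neutral; sum -5.
Ti + (-5) = 2− ⇒ Ti is +3.

+3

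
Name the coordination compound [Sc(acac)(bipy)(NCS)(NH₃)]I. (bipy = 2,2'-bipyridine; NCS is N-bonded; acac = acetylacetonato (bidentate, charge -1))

The 1 iodide counter-ion carries a total charge of -1, so each complex ion is 1+.
Ligand charges: 1×ammine (neutral), 1×2,2'-bipyridine (neutral), 1×isothiocyanato (-1 each), 1×acetylacetonato (-1 each); total -2. So Sc + (-2) = 1+, giving Sc = +3.
Ligands are named alphabetically: acetylacetonato before ammine before bipyridine before isothiocyanato.

(acetylacetonato)ammine(2,2'-bipyridine)isothiocyanatoscandium(III) iodide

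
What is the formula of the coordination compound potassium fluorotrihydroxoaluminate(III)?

K[AlF(OH)3]

Ligands: 3 hydroxo (OH, -1), 1 fluoro (F, -1). Ligand charge sum = -4.
With Al in oxidation state +3, the complex ion is [Al...]^1−.
Charge balance with potassium (+1) requires 1 complex ion per 1 potassium.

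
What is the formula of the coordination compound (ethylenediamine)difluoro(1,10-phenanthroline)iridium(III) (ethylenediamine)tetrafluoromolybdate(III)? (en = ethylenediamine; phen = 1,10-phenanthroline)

[Ir(en)F2(phen)][Mo(en)F4]

Cation [Ir…]: ligand charges -2, Ir(III) ⇒ ion charge 1+.
Anion [Mo…]: ligand charges -4, Mo(III) ⇒ ion charge 1−.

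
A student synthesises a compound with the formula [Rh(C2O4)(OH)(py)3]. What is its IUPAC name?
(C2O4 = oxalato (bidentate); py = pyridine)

hydroxooxalatotris(pyridine)rhodium(III)

There is no counter-ion, so the complex is neutral overall.
Ligand charges: 1×oxalato (-2 each), 3×pyridine (neutral), 1×hydroxo (-1 each); total -3. So Rh + (-3) = 0, giving Rh = +3.
Ligands are named alphabetically: hydroxo before oxalato before pyridine.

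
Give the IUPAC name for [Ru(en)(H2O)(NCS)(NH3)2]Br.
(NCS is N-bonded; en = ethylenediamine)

diammineaqua(ethylenediamine)isothiocyanatoruthenium(II) bromide

The 1 bromide counter-ion carries a total charge of -1, so each complex ion is 1+.
Ligand charges: 1×isothiocyanato (-1 each), 1×ethylenediamine (neutral), 2×ammine (neutral), 1×aqua (neutral); total -1. So Ru + (-1) = 1+, giving Ru = +2.
Ligands are named alphabetically: ammine before aqua before ethylenediamine before isothiocyanato.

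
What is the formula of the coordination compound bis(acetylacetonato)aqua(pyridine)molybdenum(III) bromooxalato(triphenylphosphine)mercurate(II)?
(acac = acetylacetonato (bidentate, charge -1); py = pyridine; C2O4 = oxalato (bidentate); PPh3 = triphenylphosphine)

Cation [Mo…]: ligand charges -2, Mo(III) ⇒ ion charge 1+.
Anion [Hg…]: ligand charges -3, Hg(II) ⇒ ion charge 1−.
One 1+ cation balances one 1− anion.

[Mo(acac)2(H2O)(py)][HgBr(C2O4)(PPh3)]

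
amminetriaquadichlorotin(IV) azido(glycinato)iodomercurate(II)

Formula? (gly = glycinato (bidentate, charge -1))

[SnCl2(H2O)3(NH3)][Hg(gly)I(N3)]2

Cation [Sn…]: ligand charges -2, Sn(IV) ⇒ ion charge 2+.
Anion [Hg…]: ligand charges -3, Hg(II) ⇒ ion charge 1−.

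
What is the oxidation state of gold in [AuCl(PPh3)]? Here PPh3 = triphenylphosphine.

No counter-ion: the bracketed complex is neutral.
Ligand charges: 1×Cl = -1; 1×PPh3 neutral; sum -1.
Au + (-1) = 0 ⇒ Au is +1.

+1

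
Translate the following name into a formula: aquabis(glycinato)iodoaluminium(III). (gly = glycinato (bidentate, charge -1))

Ligands: 2 glycinato (gly, -1), 1 iodo (I, -1), 1 aqua (H2O, neutral). Ligand charge sum = -3.
With Al in oxidation state +3, the complex ion is [Al...].

[Al(gly)2(H2O)I]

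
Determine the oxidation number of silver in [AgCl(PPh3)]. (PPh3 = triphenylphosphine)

+1

No counter-ion: the bracketed complex is neutral.
Ligand charges: 1×Cl = -1; 1×PPh3 neutral; sum -1.
Ag + (-1) = 0 ⇒ Ag is +1.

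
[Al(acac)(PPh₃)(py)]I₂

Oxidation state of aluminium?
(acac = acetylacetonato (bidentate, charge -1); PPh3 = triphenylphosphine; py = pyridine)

+3

2 iodide outside the brackets (-1 each) → the complex ion is 2+.
Ligand charges: 1×acac = -1; 1×PPh3 neutral; 1×py neutral; sum -1.
Al + (-1) = 2+ ⇒ Al is +3.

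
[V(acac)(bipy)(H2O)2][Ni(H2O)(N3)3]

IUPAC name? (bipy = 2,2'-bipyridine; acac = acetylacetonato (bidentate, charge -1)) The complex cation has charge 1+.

Both ions are complex: the cation is named first with the plain metal name, the anion second with the -ate form; each ion's ligands are alphabetised independently.
The complex cation is given as 1+; its ligand charges sum to -1, so V = +2.
A 1:1 salt means the anion carries the equal and opposite charge, 1−.
Anion: ligand charges sum to -3; for the ion to be 1−, Ni = +2.

(acetylacetonato)diaqua(2,2'-bipyridine)vanadium(II) aquatriazidonickelate(II)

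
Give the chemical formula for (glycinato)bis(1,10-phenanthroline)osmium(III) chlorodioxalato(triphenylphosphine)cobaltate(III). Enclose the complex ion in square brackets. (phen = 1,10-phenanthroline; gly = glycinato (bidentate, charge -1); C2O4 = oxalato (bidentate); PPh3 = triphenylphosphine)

Cation [Os…]: ligand charges -1, Os(III) ⇒ ion charge 2+.
Anion [Co…]: ligand charges -5, Co(III) ⇒ ion charge 2−.

[Os(gly)(phen)2][Co(C2O4)2Cl(PPh3)]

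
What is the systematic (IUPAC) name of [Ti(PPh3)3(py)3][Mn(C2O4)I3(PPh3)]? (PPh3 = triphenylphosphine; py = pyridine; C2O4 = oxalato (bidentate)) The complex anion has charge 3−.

The complex anion is given as 3−; its ligand charges sum to -5, so Mn = +2.
A 1:1 salt means the cation carries the equal and opposite charge, 3+.
Cation: ligand charges sum to 0; for the ion to be 3+, Ti = +3.

tris(pyridine)tris(triphenylphosphine)titanium(III) triiodooxalato(triphenylphosphine)manganate(II)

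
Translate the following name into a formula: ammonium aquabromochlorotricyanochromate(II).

Ligands: 1 bromo (Br, -1), 1 aqua (H2O, neutral), 3 cyano (CN, -1), 1 chloro (Cl, -1). Ligand charge sum = -5.
With Cr in oxidation state +2, the complex ion is [Cr...]^3−.
Charge balance with ammonium (+1) requires 1 complex ion per 3 ammonium.

(NH4)3[CrBrCl(CN)3(H2O)]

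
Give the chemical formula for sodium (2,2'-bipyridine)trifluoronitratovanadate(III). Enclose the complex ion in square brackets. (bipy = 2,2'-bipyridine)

Ligands: 1 nitrato (NO3, -1), 1 2,2'-bipyridine (bipy, neutral), 3 fluoro (F, -1). Ligand charge sum = -4.
With V in oxidation state +3, the complex ion is [V...]^1−.
Charge balance with sodium (+1) requires 1 complex ion per 1 sodium.

Na[V(bipy)F3(NO3)]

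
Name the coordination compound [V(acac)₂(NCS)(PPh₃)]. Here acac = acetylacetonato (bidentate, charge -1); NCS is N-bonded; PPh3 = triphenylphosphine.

bis(acetylacetonato)isothiocyanato(triphenylphosphine)vanadium(III)

There is no counter-ion, so the complex is neutral overall.
Ligand charges: 2×acetylacetonato (-1 each), 1×isothiocyanato (-1 each), 1×triphenylphosphine (neutral); total -3. So V + (-3) = 0, giving V = +3.
Ligands are named alphabetically: acetylacetonato before isothiocyanato before triphenylphosphine.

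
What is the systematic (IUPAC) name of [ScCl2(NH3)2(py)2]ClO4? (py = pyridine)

diamminedichlorobis(pyridine)scandium(III) perchlorate

The 1 perchlorate counter-ion carries a total charge of -1, so each complex ion is 1+.
Ligand charges: 2×pyridine (neutral), 2×chloro (-1 each), 2×ammine (neutral); total -2. So Sc + (-2) = 1+, giving Sc = +3.
Ligands are named alphabetically: ammine before chloro before pyridine.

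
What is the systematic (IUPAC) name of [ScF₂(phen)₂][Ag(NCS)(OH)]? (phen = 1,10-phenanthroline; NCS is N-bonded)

difluorobis(1,10-phenanthroline)scandium(III) hydroxoisothiocyanatoargentate(I)

Scandium is always +3 in its complexes; the cation's ligand charges sum to -2, so the complex cation is 1+.
A 1:1 salt means the anion carries the equal and opposite charge, 1−.
Anion: ligand charges sum to -2; for the ion to be 1−, Ag = +1.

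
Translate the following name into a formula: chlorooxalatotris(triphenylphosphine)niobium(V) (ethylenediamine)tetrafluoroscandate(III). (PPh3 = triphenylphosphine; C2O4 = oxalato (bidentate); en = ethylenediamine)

[Nb(C2O4)Cl(PPh3)3][Sc(en)F4]2

Cation [Nb…]: ligand charges -3, Nb(V) ⇒ ion charge 2+.
Anion [Sc…]: ligand charges -4, Sc(III) ⇒ ion charge 1−.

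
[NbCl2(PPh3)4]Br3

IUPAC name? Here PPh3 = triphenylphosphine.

The 3 bromide counter-ions carry a total charge of -3, so each complex ion is 3+.
Ligand charges: 4×triphenylphosphine (neutral), 2×chloro (-1 each); total -2. So Nb + (-2) = 3+, giving Nb = +5.
Ligands are named alphabetically: chloro before triphenylphosphine.

dichlorotetrakis(triphenylphosphine)niobium(V) bromide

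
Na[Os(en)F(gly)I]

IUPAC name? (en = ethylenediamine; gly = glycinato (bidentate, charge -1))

The 1 sodium counter-ion carries a total charge of +1, so each complex ion is 1−.
Ligand charges: 1×iodo (-1 each), 1×ethylenediamine (neutral), 1×fluoro (-1 each), 1×glycinato (-1 each); total -3. So Os + (-3) = 1−, giving Os = +2.
The complex ion is anionic, so osmium takes the -ate form osmate(II).

sodium (ethylenediamine)fluoro(glycinato)iodoosmate(II)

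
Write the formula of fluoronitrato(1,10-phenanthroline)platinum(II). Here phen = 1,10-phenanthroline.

[PtF(NO3)(phen)]

Ligands: 1 1,10-phenanthroline (phen, neutral), 1 fluoro (F, -1), 1 nitrato (NO3, -1). Ligand charge sum = -2.
With Pt in oxidation state +2, the complex ion is [Pt...].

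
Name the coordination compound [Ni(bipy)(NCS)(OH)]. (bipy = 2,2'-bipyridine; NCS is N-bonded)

(2,2'-bipyridine)hydroxoisothiocyanatonickel(II)

There is no counter-ion, so the complex is neutral overall.
Ligand charges: 1×2,2'-bipyridine (neutral), 1×hydroxo (-1 each), 1×isothiocyanato (-1 each); total -2. So Ni + (-2) = 0, giving Ni = +2.
Ligands are named alphabetically: bipyridine before hydroxo before isothiocyanato.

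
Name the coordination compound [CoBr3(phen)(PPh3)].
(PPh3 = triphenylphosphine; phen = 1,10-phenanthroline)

There is no counter-ion, so the complex is neutral overall.
Ligand charges: 1×triphenylphosphine (neutral), 1×1,10-phenanthroline (neutral), 3×bromo (-1 each); total -3. So Co + (-3) = 0, giving Co = +3.
Ligands are named alphabetically: bromo before phenanthroline before triphenylphosphine.

tribromo(1,10-phenanthroline)(triphenylphosphine)cobalt(III)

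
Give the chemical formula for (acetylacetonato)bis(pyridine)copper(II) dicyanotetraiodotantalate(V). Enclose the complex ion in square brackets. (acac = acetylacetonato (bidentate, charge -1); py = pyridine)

Cation [Cu…]: ligand charges -1, Cu(II) ⇒ ion charge 1+.
Anion [Ta…]: ligand charges -6, Ta(V) ⇒ ion charge 1−.
One 1+ cation balances one 1− anion.

[Cu(acac)(py)2][Ta(CN)2I4]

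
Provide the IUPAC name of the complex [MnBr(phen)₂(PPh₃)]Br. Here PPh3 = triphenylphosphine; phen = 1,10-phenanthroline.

The 1 bromide counter-ion carries a total charge of -1, so each complex ion is 1+.
Ligand charges: 1×triphenylphosphine (neutral), 1×bromo (-1 each), 2×1,10-phenanthroline (neutral); total -1. So Mn + (-1) = 1+, giving Mn = +2.
Ligands are named alphabetically: bromo before phenanthroline before triphenylphosphine.

bromobis(1,10-phenanthroline)(triphenylphosphine)manganese(II) bromide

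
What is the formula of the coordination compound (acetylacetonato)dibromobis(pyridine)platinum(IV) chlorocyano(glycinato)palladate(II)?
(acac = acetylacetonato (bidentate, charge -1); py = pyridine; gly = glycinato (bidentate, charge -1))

Cation [Pt…]: ligand charges -3, Pt(IV) ⇒ ion charge 1+.
Anion [Pd…]: ligand charges -3, Pd(II) ⇒ ion charge 1−.
One 1+ cation balances one 1− anion.

[Pt(acac)Br2(py)2][PdCl(CN)(gly)]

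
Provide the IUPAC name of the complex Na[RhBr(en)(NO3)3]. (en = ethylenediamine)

sodium bromo(ethylenediamine)trinitratorhodate(III)

The 1 sodium counter-ion carries a total charge of +1, so each complex ion is 1−.
Ligand charges: 1×bromo (-1 each), 3×nitrato (-1 each), 1×ethylenediamine (neutral); total -4. So Rh + (-4) = 1−, giving Rh = +3.
Ligands are named alphabetically: bromo before ethylenediamine before nitrato.
The complex ion is anionic, so rhodium takes the -ate form rhodate(III).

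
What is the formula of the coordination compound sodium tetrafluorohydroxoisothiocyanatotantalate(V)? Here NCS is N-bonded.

Ligands: 1 hydroxo (OH, -1), 4 fluoro (F, -1), 1 isothiocyanato (NCS, -1). Ligand charge sum = -6.
With Ta in oxidation state +5, the complex ion is [Ta...]^1−.
Charge balance with sodium (+1) requires 1 complex ion per 1 sodium.

Na[TaF4(NCS)(OH)]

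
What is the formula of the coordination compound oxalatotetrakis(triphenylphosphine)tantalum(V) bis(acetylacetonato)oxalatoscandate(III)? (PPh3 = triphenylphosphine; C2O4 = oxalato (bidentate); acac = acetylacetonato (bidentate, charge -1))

[Ta(C2O4)(PPh3)4][Sc(acac)2(C2O4)]3

Cation [Ta…]: ligand charges -2, Ta(V) ⇒ ion charge 3+.
Anion [Sc…]: ligand charges -4, Sc(III) ⇒ ion charge 1−.
One 3+ cation requires 3 of the 1− anion.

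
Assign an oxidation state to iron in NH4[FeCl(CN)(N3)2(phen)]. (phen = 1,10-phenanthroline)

1 ammonium outside the brackets (+1 each) → the complex ion is 1−.
Ligand charges: 2×N3 = -2; 1×CN = -1; 1×phen neutral; 1×Cl = -1; sum -4.
Fe + (-4) = 1− ⇒ Fe is +3.

+3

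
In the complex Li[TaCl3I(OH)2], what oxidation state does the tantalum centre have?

+5

1 lithium outside the brackets (+1 each) → the complex ion is 1−.
Ligand charges: 3×Cl = -3; 2×OH = -2; 1×I = -1; sum -6.
Ta + (-6) = 1− ⇒ Ta is +5.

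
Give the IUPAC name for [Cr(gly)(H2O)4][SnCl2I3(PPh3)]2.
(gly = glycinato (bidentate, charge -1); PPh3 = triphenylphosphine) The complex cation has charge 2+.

Both ions are complex: the cation is named first with the plain metal name, the anion second with the -ate form; each ion's ligands are alphabetised independently.
The complex cation is given as 2+; its ligand charges sum to -1, so Cr = +3.
With 2 anions per cation, each anion must be 2/2 = 1−.
Anion: ligand charges sum to -5; for the ion to be 1−, Sn = +4.

tetraaqua(glycinato)chromium(III) dichlorotriiodo(triphenylphosphine)stannate(IV)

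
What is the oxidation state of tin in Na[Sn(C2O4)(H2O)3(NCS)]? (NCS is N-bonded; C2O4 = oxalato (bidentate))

1 sodium outside the brackets (+1 each) → the complex ion is 1−.
Ligand charges: 1×NCS = -1; 3×H2O neutral; 1×C2O4 = -2; sum -3.
Sn + (-3) = 1− ⇒ Sn is +2.

+2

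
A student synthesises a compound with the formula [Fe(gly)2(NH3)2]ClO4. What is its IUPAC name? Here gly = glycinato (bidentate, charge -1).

diamminebis(glycinato)iron(III) perchlorate

The 1 perchlorate counter-ion carries a total charge of -1, so each complex ion is 1+.
Ligand charges: 2×glycinato (-1 each), 2×ammine (neutral); total -2. So Fe + (-2) = 1+, giving Fe = +3.
Ligands are named alphabetically: ammine before glycinato.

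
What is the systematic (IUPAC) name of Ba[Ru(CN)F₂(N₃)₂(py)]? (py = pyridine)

The 1 barium counter-ion carries a total charge of +2, so each complex ion is 2−.
Ligand charges: 1×pyridine (neutral), 2×azido (-1 each), 1×cyano (-1 each), 2×fluoro (-1 each); total -5. So Ru + (-5) = 2−, giving Ru = +3.
Ligands are named alphabetically: azido before cyano before fluoro before pyridine.
The complex ion is anionic, so ruthenium takes the -ate form ruthenate(III).

barium diazidocyanodifluoro(pyridine)ruthenate(III)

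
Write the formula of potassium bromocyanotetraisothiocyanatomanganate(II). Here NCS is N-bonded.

K4[MnBr(CN)(NCS)4]

Ligands: 4 isothiocyanato (NCS, -1), 1 bromo (Br, -1), 1 cyano (CN, -1). Ligand charge sum = -6.
With Mn in oxidation state +2, the complex ion is [Mn...]^4−.
Charge balance with potassium (+1) requires 1 complex ion per 4 potassium.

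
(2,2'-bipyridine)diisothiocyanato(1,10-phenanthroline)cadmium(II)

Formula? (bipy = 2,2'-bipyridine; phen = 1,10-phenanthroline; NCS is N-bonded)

Ligands: 1 2,2'-bipyridine (bipy, neutral), 1 1,10-phenanthroline (phen, neutral), 2 isothiocyanato (NCS, -1). Ligand charge sum = -2.
With Cd in oxidation state +2, the complex ion is [Cd...].

[Cd(bipy)(NCS)2(phen)]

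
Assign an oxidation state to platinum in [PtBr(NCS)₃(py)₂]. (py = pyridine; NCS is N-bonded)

No counter-ion: the bracketed complex is neutral.
Ligand charges: 2×py neutral; 1×Br = -1; 3×NCS = -3; sum -4.
Pt + (-4) = 0 ⇒ Pt is +4.

+4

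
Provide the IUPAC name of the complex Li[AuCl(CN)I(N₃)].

The 1 lithium counter-ion carries a total charge of +1, so each complex ion is 1−.
Ligand charges: 1×cyano (-1 each), 1×azido (-1 each), 1×iodo (-1 each), 1×chloro (-1 each); total -4. So Au + (-4) = 1−, giving Au = +3.
The complex ion is anionic, so gold takes the -ate form aurate(III).

lithium azidochlorocyanoiodoaurate(III)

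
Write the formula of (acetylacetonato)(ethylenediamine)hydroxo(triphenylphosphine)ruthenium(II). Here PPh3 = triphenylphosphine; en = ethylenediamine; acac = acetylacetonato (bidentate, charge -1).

Ligands: 1 hydroxo (OH, -1), 1 triphenylphosphine (PPh3, neutral), 1 ethylenediamine (en, neutral), 1 acetylacetonato (acac, -1). Ligand charge sum = -2.
With Ru in oxidation state +2, the complex ion is [Ru...].

[Ru(acac)(en)(OH)(PPh3)]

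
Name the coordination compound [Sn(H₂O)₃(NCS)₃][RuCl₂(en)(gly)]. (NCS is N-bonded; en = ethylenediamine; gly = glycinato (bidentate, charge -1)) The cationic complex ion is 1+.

triaquatriisothiocyanatotin(IV) dichloro(ethylenediamine)(glycinato)ruthenate(II)

Both ions are complex: the cation is named first with the plain metal name, the anion second with the -ate form; each ion's ligands are alphabetised independently.
The complex cation is given as 1+; its ligand charges sum to -3, so Sn = +4.
A 1:1 salt means the anion carries the equal and opposite charge, 1−.
Anion: ligand charges sum to -3; for the ion to be 1−, Ru = +2.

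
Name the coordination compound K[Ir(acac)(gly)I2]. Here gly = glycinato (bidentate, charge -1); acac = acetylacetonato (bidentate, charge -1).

potassium (acetylacetonato)(glycinato)diiodoiridate(III)

The 1 potassium counter-ion carries a total charge of +1, so each complex ion is 1−.
Ligand charges: 1×glycinato (-1 each), 1×acetylacetonato (-1 each), 2×iodo (-1 each); total -4. So Ir + (-4) = 1−, giving Ir = +3.
Ligands are named alphabetically: acetylacetonato before glycinato before iodo.
The complex ion is anionic, so iridium takes the -ate form iridate(III).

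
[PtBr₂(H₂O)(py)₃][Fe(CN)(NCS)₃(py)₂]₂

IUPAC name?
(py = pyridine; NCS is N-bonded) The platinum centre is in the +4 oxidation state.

Both ions are complex: the cation is named first with the plain metal name, the anion second with the -ate form; each ion's ligands are alphabetised independently.
Pt is given as +4; the cation's ligand charges sum to -2, so the complex cation is 2+.
With 2 anions per cation, each anion must be 2/2 = 1−.
Anion: ligand charges sum to -4; for the ion to be 1−, Fe = +3.

aquadibromotris(pyridine)platinum(IV) cyanotriisothiocyanatobis(pyridine)ferrate(III)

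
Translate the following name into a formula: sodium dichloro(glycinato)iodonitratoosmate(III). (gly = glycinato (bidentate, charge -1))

Na2[OsCl2(gly)I(NO3)]

Ligands: 2 chloro (Cl, -1), 1 nitrato (NO3, -1), 1 iodo (I, -1), 1 glycinato (gly, -1). Ligand charge sum = -5.
With Os in oxidation state +3, the complex ion is [Os...]^2−.
Charge balance with sodium (+1) requires 1 complex ion per 2 sodium.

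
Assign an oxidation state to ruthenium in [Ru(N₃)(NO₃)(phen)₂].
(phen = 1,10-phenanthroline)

+2

No counter-ion: the bracketed complex is neutral.
Ligand charges: 1×N3 = -1; 1×NO3 = -1; 2×phen neutral; sum -2.
Ru + (-2) = 0 ⇒ Ru is +2.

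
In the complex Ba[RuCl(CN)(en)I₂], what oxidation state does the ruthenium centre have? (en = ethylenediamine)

1 barium outside the brackets (+2 each) → the complex ion is 2−.
Ligand charges: 1×Cl = -1; 1×en neutral; 1×CN = -1; 2×I = -2; sum -4.
Ru + (-4) = 2− ⇒ Ru is +2.

+2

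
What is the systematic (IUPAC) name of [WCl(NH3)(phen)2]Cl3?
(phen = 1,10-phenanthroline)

amminechlorobis(1,10-phenanthroline)tungsten(IV) chloride

The 3 chloride counter-ions carry a total charge of -3, so each complex ion is 3+.
Ligand charges: 1×ammine (neutral), 2×1,10-phenanthroline (neutral), 1×chloro (-1 each); total -1. So W + (-1) = 3+, giving W = +4.
Ligands are named alphabetically: ammine before chloro before phenanthroline.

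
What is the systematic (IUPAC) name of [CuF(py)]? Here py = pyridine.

There is no counter-ion, so the complex is neutral overall.
Ligand charges: 1×pyridine (neutral), 1×fluoro (-1 each); total -1. So Cu + (-1) = 0, giving Cu = +1.
Ligands are named alphabetically: fluoro before pyridine.

fluoro(pyridine)copper(I)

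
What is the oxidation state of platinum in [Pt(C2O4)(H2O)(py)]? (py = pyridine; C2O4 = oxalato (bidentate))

No counter-ion: the bracketed complex is neutral.
Ligand charges: 1×py neutral; 1×H2O neutral; 1×C2O4 = -2; sum -2.
Pt + (-2) = 0 ⇒ Pt is +2.

+2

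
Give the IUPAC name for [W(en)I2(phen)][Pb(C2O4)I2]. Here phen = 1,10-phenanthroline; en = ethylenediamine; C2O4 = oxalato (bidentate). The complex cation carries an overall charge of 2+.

(ethylenediamine)diiodo(1,10-phenanthroline)tungsten(IV) diiodooxalatoplumbate(II)

Both ions are complex: the cation is named first with the plain metal name, the anion second with the -ate form; each ion's ligands are alphabetised independently.
The complex cation is given as 2+; its ligand charges sum to -2, so W = +4.
A 1:1 salt means the anion carries the equal and opposite charge, 2−.
Anion: ligand charges sum to -4; for the ion to be 2−, Pb = +2.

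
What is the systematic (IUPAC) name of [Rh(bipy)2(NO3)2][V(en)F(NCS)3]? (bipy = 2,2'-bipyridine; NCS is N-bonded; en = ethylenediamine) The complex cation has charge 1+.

bis(2,2'-bipyridine)dinitratorhodium(III) (ethylenediamine)fluorotriisothiocyanatovanadate(III)

Both ions are complex: the cation is named first with the plain metal name, the anion second with the -ate form; each ion's ligands are alphabetised independently.
The complex cation is given as 1+; its ligand charges sum to -2, so Rh = +3.
A 1:1 salt means the anion carries the equal and opposite charge, 1−.
Anion: ligand charges sum to -4; for the ion to be 1−, V = +3.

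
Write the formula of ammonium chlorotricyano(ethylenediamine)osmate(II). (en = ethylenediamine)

(NH4)2[OsCl(CN)3(en)]

Ligands: 3 cyano (CN, -1), 1 chloro (Cl, -1), 1 ethylenediamine (en, neutral). Ligand charge sum = -4.
Charge balance with ammonium (+1) requires 1 complex ion per 2 ammonium.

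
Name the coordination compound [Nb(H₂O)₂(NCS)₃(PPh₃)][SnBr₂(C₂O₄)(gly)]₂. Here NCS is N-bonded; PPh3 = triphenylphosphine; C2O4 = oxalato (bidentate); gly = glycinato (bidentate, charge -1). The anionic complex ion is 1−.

diaquatriisothiocyanato(triphenylphosphine)niobium(V) dibromo(glycinato)oxalatostannate(IV)

The complex anion is given as 1−; its ligand charges sum to -5, so Sn = +4.
With 2 anions per cation, the cation must be 2×1 = 2+.
Cation: ligand charges sum to -3; for the ion to be 2+, Nb = +5.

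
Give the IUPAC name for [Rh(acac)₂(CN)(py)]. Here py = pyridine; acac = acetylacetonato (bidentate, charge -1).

There is no counter-ion, so the complex is neutral overall.
Ligand charges: 1×pyridine (neutral), 1×cyano (-1 each), 2×acetylacetonato (-1 each); total -3. So Rh + (-3) = 0, giving Rh = +3.
Ligands are named alphabetically: acetylacetonato before cyano before pyridine.

bis(acetylacetonato)cyano(pyridine)rhodium(III)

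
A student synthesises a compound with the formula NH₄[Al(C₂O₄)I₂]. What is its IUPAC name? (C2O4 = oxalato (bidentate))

The 1 ammonium counter-ion carries a total charge of +1, so each complex ion is 1−.
Ligand charges: 1×oxalato (-2 each), 2×iodo (-1 each); total -4. So Al + (-4) = 1−, giving Al = +3.
Ligands are named alphabetically: iodo before oxalato.
The complex ion is anionic, so aluminium takes the -ate form aluminate(III).

ammonium diiodooxalatoaluminate(III)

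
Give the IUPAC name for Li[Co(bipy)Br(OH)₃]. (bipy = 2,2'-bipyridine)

lithium (2,2'-bipyridine)bromotrihydroxocobaltate(III)

The 1 lithium counter-ion carries a total charge of +1, so each complex ion is 1−.
Ligand charges: 3×hydroxo (-1 each), 1×bromo (-1 each), 1×2,2'-bipyridine (neutral); total -4. So Co + (-4) = 1−, giving Co = +3.
Ligands are named alphabetically: bipyridine before bromo before hydroxo.
The complex ion is anionic, so cobalt takes the -ate form cobaltate(III).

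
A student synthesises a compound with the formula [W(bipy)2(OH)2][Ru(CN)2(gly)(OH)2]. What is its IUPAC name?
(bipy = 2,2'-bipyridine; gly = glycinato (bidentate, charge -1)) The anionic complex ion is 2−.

Both ions are complex: the cation is named first with the plain metal name, the anion second with the -ate form; each ion's ligands are alphabetised independently.
The complex anion is given as 2−; its ligand charges sum to -5, so Ru = +3.
A 1:1 salt means the cation carries the equal and opposite charge, 2+.
Cation: ligand charges sum to -2; for the ion to be 2+, W = +4.

bis(2,2'-bipyridine)dihydroxotungsten(IV) dicyano(glycinato)dihydroxoruthenate(III)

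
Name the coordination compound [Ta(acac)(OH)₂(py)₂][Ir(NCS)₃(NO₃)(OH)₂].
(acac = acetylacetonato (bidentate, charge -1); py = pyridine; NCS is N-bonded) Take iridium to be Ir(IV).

Ir is given as +4; the anion's ligand charges sum to -6, so the complex anion is 2−.
A 1:1 salt means the cation carries the equal and opposite charge, 2+.
Cation: ligand charges sum to -3; for the ion to be 2+, Ta = +5.

(acetylacetonato)dihydroxobis(pyridine)tantalum(V) dihydroxotriisothiocyanatonitratoiridate(IV)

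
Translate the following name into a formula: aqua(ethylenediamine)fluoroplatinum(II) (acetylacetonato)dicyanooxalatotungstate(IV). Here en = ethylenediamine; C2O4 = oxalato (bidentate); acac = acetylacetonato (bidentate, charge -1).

[Pt(en)F(H2O)][W(acac)(C2O4)(CN)2]

Cation [Pt…]: ligand charges -1, Pt(II) ⇒ ion charge 1+.
Anion [W…]: ligand charges -5, W(IV) ⇒ ion charge 1−.
One 1+ cation balances one 1− anion.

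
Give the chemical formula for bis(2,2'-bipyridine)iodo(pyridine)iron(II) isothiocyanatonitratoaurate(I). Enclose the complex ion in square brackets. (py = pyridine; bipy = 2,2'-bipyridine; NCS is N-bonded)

Cation [Fe…]: ligand charges -1, Fe(II) ⇒ ion charge 1+.
Anion [Au…]: ligand charges -2, Au(I) ⇒ ion charge 1−.
One 1+ cation balances one 1− anion.

[Fe(bipy)2I(py)][Au(NCS)(NO3)]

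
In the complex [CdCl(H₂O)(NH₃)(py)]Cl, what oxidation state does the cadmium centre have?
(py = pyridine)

1 chloride outside the brackets (-1 each) → the complex ion is 1+.
Ligand charges: 1×H2O neutral; 1×py neutral; 1×NH3 neutral; 1×Cl = -1; sum -1.
Cd + (-1) = 1+ ⇒ Cd is +2.

+2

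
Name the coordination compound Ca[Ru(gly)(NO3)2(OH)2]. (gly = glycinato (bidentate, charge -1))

The 1 calcium counter-ion carries a total charge of +2, so each complex ion is 2−.
Ligand charges: 2×hydroxo (-1 each), 1×glycinato (-1 each), 2×nitrato (-1 each); total -5. So Ru + (-5) = 2−, giving Ru = +3.
Ligands are named alphabetically: glycinato before hydroxo before nitrato.
The complex ion is anionic, so ruthenium takes the -ate form ruthenate(III).

calcium (glycinato)dihydroxodinitratoruthenate(III)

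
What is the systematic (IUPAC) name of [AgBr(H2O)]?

There is no counter-ion, so the complex is neutral overall.
Ligand charges: 1×aqua (neutral), 1×bromo (-1 each); total -1. So Ag + (-1) = 0, giving Ag = +1.
Ligands are named alphabetically: aqua before bromo.

aquabromosilver(I)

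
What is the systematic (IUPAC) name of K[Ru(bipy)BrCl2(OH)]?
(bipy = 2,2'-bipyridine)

The 1 potassium counter-ion carries a total charge of +1, so each complex ion is 1−.
Ligand charges: 1×hydroxo (-1 each), 1×2,2'-bipyridine (neutral), 2×chloro (-1 each), 1×bromo (-1 each); total -4. So Ru + (-4) = 1−, giving Ru = +3.
The complex ion is anionic, so ruthenium takes the -ate form ruthenate(III).

potassium (2,2'-bipyridine)bromodichlorohydroxoruthenate(III)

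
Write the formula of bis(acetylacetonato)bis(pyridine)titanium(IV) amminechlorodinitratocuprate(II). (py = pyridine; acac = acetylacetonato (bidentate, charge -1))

Cation [Ti…]: ligand charges -2, Ti(IV) ⇒ ion charge 2+.
Anion [Cu…]: ligand charges -3, Cu(II) ⇒ ion charge 1−.

[Ti(acac)2(py)2][CuCl(NH3)(NO3)2]2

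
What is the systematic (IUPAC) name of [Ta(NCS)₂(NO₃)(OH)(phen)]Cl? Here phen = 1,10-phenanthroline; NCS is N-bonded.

hydroxodiisothiocyanatonitrato(1,10-phenanthroline)tantalum(V) chloride

The 1 chloride counter-ion carries a total charge of -1, so each complex ion is 1+.
Ligand charges: 1×hydroxo (-1 each), 1×1,10-phenanthroline (neutral), 2×isothiocyanato (-1 each), 1×nitrato (-1 each); total -4. So Ta + (-4) = 1+, giving Ta = +5.
Ligands are named alphabetically: hydroxo before isothiocyanato before nitrato before phenanthroline.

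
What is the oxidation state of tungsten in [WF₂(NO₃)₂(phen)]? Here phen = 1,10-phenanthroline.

+4

No counter-ion: the bracketed complex is neutral.
Ligand charges: 2×F = -2; 1×phen neutral; 2×NO3 = -2; sum -4.
W + (-4) = 0 ⇒ W is +4.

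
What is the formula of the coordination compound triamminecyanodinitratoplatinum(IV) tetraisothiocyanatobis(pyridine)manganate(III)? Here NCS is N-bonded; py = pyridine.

Cation [Pt…]: ligand charges -3, Pt(IV) ⇒ ion charge 1+.
Anion [Mn…]: ligand charges -4, Mn(III) ⇒ ion charge 1−.

[Pt(CN)(NH3)3(NO3)2][Mn(NCS)4(py)2]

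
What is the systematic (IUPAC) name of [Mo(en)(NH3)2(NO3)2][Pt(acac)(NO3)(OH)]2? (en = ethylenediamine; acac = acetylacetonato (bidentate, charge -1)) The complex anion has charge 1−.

diammine(ethylenediamine)dinitratomolybdenum(IV) (acetylacetonato)hydroxonitratoplatinate(II)

The complex anion is given as 1−; its ligand charges sum to -3, so Pt = +2.
With 2 anions per cation, the cation must be 2×1 = 2+.
Cation: ligand charges sum to -2; for the ion to be 2+, Mo = +4.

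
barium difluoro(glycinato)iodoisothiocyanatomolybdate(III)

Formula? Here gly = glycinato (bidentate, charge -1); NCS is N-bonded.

Ba[MoF2(gly)I(NCS)]

Ligands: 1 glycinato (gly, -1), 1 isothiocyanato (NCS, -1), 2 fluoro (F, -1), 1 iodo (I, -1). Ligand charge sum = -5.
With Mo in oxidation state +3, the complex ion is [Mo...]^2−.
Charge balance with barium (+2) requires 1 complex ion per 1 barium.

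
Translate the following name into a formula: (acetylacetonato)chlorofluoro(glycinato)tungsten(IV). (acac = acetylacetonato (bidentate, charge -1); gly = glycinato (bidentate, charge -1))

[W(acac)ClF(gly)]

Ligands: 1 fluoro (F, -1), 1 acetylacetonato (acac, -1), 1 chloro (Cl, -1), 1 glycinato (gly, -1). Ligand charge sum = -4.
With W in oxidation state +4, the complex ion is [W...].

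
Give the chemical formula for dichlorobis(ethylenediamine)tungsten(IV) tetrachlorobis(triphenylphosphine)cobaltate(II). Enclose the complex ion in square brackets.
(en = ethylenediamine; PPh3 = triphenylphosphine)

Cation [W…]: ligand charges -2, W(IV) ⇒ ion charge 2+.
Anion [Co…]: ligand charges -4, Co(II) ⇒ ion charge 2−.
One 2+ cation balances one 2− anion.

[WCl2(en)2][CoCl4(PPh3)2]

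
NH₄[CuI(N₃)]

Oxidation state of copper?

+1

1 ammonium outside the brackets (+1 each) → the complex ion is 1−.
Ligand charges: 1×I = -1; 1×N3 = -1; sum -2.
Cu + (-2) = 1− ⇒ Cu is +1.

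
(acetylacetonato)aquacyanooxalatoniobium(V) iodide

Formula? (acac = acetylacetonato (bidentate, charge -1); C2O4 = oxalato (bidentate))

[Nb(acac)(C2O4)(CN)(H2O)]I

Ligands: 1 acetylacetonato (acac, -1), 1 aqua (H2O, neutral), 1 oxalato (C2O4, -2), 1 cyano (CN, -1). Ligand charge sum = -4.
With Nb in oxidation state +5, the complex ion is [Nb...]^1+.
Charge balance with iodide (-1) requires 1 complex ion per 1 iodide.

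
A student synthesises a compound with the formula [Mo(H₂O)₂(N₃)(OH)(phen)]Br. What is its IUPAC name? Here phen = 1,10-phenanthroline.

The 1 bromide counter-ion carries a total charge of -1, so each complex ion is 1+.
Ligand charges: 1×azido (-1 each), 1×1,10-phenanthroline (neutral), 2×aqua (neutral), 1×hydroxo (-1 each); total -2. So Mo + (-2) = 1+, giving Mo = +3.
Ligands are named alphabetically: aqua before azido before hydroxo before phenanthroline.

diaquaazidohydroxo(1,10-phenanthroline)molybdenum(III) bromide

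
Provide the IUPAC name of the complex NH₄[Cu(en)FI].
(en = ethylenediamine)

The 1 ammonium counter-ion carries a total charge of +1, so each complex ion is 1−.
Ligand charges: 1×iodo (-1 each), 1×fluoro (-1 each), 1×ethylenediamine (neutral); total -2. So Cu + (-2) = 1−, giving Cu = +1.
Ligands are named alphabetically: ethylenediamine before fluoro before iodo.
The complex ion is anionic, so copper takes the -ate form cuprate(I).

ammonium (ethylenediamine)fluoroiodocuprate(I)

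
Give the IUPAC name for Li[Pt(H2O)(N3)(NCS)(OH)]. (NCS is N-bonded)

The 1 lithium counter-ion carries a total charge of +1, so each complex ion is 1−.
Ligand charges: 1×aqua (neutral), 1×isothiocyanato (-1 each), 1×hydroxo (-1 each), 1×azido (-1 each); total -3. So Pt + (-3) = 1−, giving Pt = +2.
Ligands are named alphabetically: aqua before azido before hydroxo before isothiocyanato.
The complex ion is anionic, so platinum takes the -ate form platinate(II).

lithium aquaazidohydroxoisothiocyanatoplatinate(II)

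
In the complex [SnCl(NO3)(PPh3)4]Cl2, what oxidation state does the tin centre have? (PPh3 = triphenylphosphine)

+4

2 chloride outside the brackets (-1 each) → the complex ion is 2+.
Ligand charges: 4×PPh3 neutral; 1×Cl = -1; 1×NO3 = -1; sum -2.
Sn + (-2) = 2+ ⇒ Sn is +4.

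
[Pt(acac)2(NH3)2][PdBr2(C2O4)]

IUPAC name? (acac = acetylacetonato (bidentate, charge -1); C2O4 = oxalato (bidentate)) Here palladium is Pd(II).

Both ions are complex: the cation is named first with the plain metal name, the anion second with the -ate form; each ion's ligands are alphabetised independently.
Pd is given as +2; the anion's ligand charges sum to -4, so the complex anion is 2−.
A 1:1 salt means the cation carries the equal and opposite charge, 2+.
Cation: ligand charges sum to -2; for the ion to be 2+, Pt = +4.

bis(acetylacetonato)diammineplatinum(IV) dibromooxalatopalladate(II)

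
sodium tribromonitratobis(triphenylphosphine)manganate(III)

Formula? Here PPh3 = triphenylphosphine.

Na[MnBr3(NO3)(PPh3)2]

Ligands: 1 nitrato (NO3, -1), 3 bromo (Br, -1), 2 triphenylphosphine (PPh3, neutral). Ligand charge sum = -4.
Charge balance with sodium (+1) requires 1 complex ion per 1 sodium.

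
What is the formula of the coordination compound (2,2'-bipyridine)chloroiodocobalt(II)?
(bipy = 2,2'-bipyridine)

Ligands: 1 iodo (I, -1), 1 chloro (Cl, -1), 1 2,2'-bipyridine (bipy, neutral). Ligand charge sum = -2.
With Co in oxidation state +2, the complex ion is [Co...].

[Co(bipy)ClI]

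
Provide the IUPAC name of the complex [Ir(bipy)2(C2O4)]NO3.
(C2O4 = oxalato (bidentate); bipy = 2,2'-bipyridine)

The 1 nitrate counter-ion carries a total charge of -1, so each complex ion is 1+.
Ligand charges: 1×oxalato (-2 each), 2×2,2'-bipyridine (neutral); total -2. So Ir + (-2) = 1+, giving Ir = +3.
Ligands are named alphabetically: bipyridine before oxalato.

bis(2,2'-bipyridine)oxalatoiridium(III) nitrate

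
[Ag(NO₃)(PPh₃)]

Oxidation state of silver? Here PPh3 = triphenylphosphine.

No counter-ion: the bracketed complex is neutral.
Ligand charges: 1×PPh3 neutral; 1×NO3 = -1; sum -1.
Ag + (-1) = 0 ⇒ Ag is +1.

+1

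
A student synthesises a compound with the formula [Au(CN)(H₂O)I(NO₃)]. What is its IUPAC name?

aquacyanoiodonitratogold(III)

There is no counter-ion, so the complex is neutral overall.
Ligand charges: 1×nitrato (-1 each), 1×aqua (neutral), 1×iodo (-1 each), 1×cyano (-1 each); total -3. So Au + (-3) = 0, giving Au = +3.
Ligands are named alphabetically: aqua before cyano before iodo before nitrato.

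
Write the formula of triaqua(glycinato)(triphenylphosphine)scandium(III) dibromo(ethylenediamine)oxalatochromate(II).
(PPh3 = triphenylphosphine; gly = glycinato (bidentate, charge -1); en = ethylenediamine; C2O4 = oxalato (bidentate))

[Sc(gly)(H2O)3(PPh3)][CrBr2(C2O4)(en)]

Cation [Sc…]: ligand charges -1, Sc(III) ⇒ ion charge 2+.
Anion [Cr…]: ligand charges -4, Cr(II) ⇒ ion charge 2−.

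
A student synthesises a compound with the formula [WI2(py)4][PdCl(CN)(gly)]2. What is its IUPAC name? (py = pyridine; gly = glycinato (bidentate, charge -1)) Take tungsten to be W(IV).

diiodotetrakis(pyridine)tungsten(IV) chlorocyano(glycinato)palladate(II)

Both ions are complex: the cation is named first with the plain metal name, the anion second with the -ate form; each ion's ligands are alphabetised independently.
W is given as +4; the cation's ligand charges sum to -2, so the complex cation is 2+.
With 2 anions per cation, each anion must be 2/2 = 1−.
Anion: ligand charges sum to -3; for the ion to be 1−, Pd = +2.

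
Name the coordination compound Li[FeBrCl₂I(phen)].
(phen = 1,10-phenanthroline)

The 1 lithium counter-ion carries a total charge of +1, so each complex ion is 1−.
Ligand charges: 2×chloro (-1 each), 1×bromo (-1 each), 1×iodo (-1 each), 1×1,10-phenanthroline (neutral); total -4. So Fe + (-4) = 1−, giving Fe = +3.
Ligands are named alphabetically: bromo before chloro before iodo before phenanthroline.
The complex ion is anionic, so iron takes the -ate form ferrate(III).

lithium bromodichloroiodo(1,10-phenanthroline)ferrate(III)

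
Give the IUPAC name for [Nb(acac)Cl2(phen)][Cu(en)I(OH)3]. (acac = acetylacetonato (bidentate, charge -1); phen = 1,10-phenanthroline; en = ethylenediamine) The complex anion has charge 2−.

(acetylacetonato)dichloro(1,10-phenanthroline)niobium(V) (ethylenediamine)trihydroxoiodocuprate(II)

Both ions are complex: the cation is named first with the plain metal name, the anion second with the -ate form; each ion's ligands are alphabetised independently.
The complex anion is given as 2−; its ligand charges sum to -4, so Cu = +2.
A 1:1 salt means the cation carries the equal and opposite charge, 2+.
Cation: ligand charges sum to -3; for the ion to be 2+, Nb = +5.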